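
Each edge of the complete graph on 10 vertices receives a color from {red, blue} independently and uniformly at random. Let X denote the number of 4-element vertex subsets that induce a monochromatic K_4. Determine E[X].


Let X = Σ_S X_S over the C(10, 4) = 210 subsets S of size 4, where X_S = 1 if the K_4 on S is monochromatic.
For a fixed S, the K_4 on S has C(4, 2) = 6 edges. P[all 6 edges red] = (1/2)^6, and likewise for blue, so P[monochromatic] = 2·(1/2)^6 = 2^{1 − 6} = 1/32.
By linearity: E[X] = C(10, 4) · 2^{1 − 6} = 210 · 1/32 = 105/16.
Numerically: E[X] ≈ 6.562.

E[X] = C(10,4)·2^(1−C(4,2)) = 105/16 ≈ 6.562.


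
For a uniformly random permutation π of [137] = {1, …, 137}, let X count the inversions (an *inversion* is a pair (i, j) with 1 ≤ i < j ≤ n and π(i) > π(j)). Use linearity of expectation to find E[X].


Write X = Σ X_I over the C(137, 2) = 9316 pairs i < j, with X_I the indicator of one inversion.
There are 9316 indicators.
For each fixed pair i < j, the values π(i) and π(j) are two distinct elements of {1, …, 137} in uniformly random order; by symmetry P[π(i) > π(j)] = 1/2.
By linearity: E[X] = 9316 · (1/2) = C(137, 2) · (1/2) = 9316/2 = 4658 ≈ 4658.00000.

E[X] = 4658 = 4658.00000.


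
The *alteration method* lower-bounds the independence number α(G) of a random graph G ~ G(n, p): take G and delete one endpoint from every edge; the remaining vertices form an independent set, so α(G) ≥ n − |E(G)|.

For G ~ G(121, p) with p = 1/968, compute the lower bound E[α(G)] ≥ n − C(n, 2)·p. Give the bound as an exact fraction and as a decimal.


E[|E(G)|] = C(121, 2)·p = 7260 · (1/968) = 15/2.
E[α(G)] ≥ n − E[|E(G)|] = 121 − 15/2 = 227/2.
Numerically: ≈ 113.50000.
(This is only a lower bound; the true E[α(G)] may be larger.)

E[α(G)] ≥ 227/2 ≈ 113.50000.


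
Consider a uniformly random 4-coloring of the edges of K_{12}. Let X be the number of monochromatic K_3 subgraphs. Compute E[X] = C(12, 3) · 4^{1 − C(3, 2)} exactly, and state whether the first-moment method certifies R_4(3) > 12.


E[X] = C(12, 3) · 4^{1 − 3} = 220 · 4^{−2} = 220/16.
As a reduced fraction: E[X] = 55/4 ≈ 13.7500.
Is E[X] < 1? NO.
Since E[X] ≥ 1, the first-moment bound is inconclusive at n = 12; it does NOT by itself certify R_4(3) > 12.

E[X] = 55/4 ≈ 13.7500; E[X] ≥ 1; first-moment method inconclusive here.


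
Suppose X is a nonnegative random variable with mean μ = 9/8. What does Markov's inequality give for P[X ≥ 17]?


μ = E[X] = 9/8, a = 17.
Markov: P[X ≥ 17] ≤ μ/a = (9/8)/17 = 9/136.
Numerically: ≈ 0.066.
(Since a = 17 > μ = 1.125, the bound 9/136 is < 1 and informative.)

P[X ≥ 17] ≤ 9/136 ≈ 0.066.


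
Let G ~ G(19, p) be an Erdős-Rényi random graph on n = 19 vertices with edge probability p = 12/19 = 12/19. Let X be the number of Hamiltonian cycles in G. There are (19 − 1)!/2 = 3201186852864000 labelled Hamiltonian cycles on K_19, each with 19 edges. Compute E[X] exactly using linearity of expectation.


K_19 has (19 − 1)!/2 = 3201186852864000 labelled Hamiltonian cycles.
For each such Hamiltonian cycle H, let X_H = 1 if all 19 edges of H are present in G. Then P[X_H = 1] = p^{19} = (12/19)^{19} = 319479999370622926848/1978419655660313589123979.
Summing the indicators: E[X] = Σ_H E[X_H] = 3201186852864000 · p^{19} = 3201186852864000 · 319479999370622926848/1978419655660313589123979 = 1022715173738237107931793611292672000/1978419655660313589123979.
Numerically: E[X] ≈ 5.17e+11.

E[X] = 3201186852864000 · (12/19)^{19} = 1022715173738237107931793611292672000/1978419655660313589123979 ≈ 5.17e+11.


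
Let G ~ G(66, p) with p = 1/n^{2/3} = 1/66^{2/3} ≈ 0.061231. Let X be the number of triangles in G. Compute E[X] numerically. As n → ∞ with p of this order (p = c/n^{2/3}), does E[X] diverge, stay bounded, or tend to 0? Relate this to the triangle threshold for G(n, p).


Number of potential triangles: C(66, 3) = 45760.
Each occurs with probability p³ ≈ (0.061231)³ ≈ 2.2956841e-04.
By linearity: E[X] = C(66, 3)·p³ ≈ 45760 · 2.2956841e-04 ≈ 10.50505.
Since α = 2/3 < 1, p = c/n^{2/3} ≫ 1/n is above the triangle threshold p ~ 1/n. Asymptotically E[X] ~ (c³/6)·n^{3(1−α)} = (1³/6)·n^{1} → ∞; triangles are abundant w.h.p.

E[X] ≈ 10.50505; in regime p = Θ(1/n^{2/3}) E[X] diverges (above the triangle threshold p ~ 1/n).


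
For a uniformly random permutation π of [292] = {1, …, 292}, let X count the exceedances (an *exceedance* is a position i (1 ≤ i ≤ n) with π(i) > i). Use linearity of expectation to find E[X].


Write X = Σ_{i=1}^{292} X_i, where X_i = 1_{π(i) > i}.
For each fixed i, π(i) is uniform over {1, …, 292} (marginal of a uniform permutation), so P[π(i) > i] = (n − i)/n. Summing: Σ_{i=1}^{292} (n − i)/n = (0 + 1 + … + 291)/292 = 292(292 − 1)/(2·292) = (292 − 1)/2.
Hence E[X] = Σ_{i=1}^{292} (292 − i)/292 = 291/2 ≈ 145.50000.

E[X] = 291/2 = 145.50000.


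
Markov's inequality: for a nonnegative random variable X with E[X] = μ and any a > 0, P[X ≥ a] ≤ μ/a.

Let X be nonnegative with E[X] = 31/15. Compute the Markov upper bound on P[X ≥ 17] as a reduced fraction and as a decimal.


μ = E[X] = 31/15, a = 17.
Markov: P[X ≥ 17] ≤ μ/a = (31/15)/17 = 31/255.
Numerically: ≈ 0.1216.
(Since a = 17 > μ = 2.0667, the bound 31/255 is < 1 and informative.)

P[X ≥ 17] ≤ 31/255 ≈ 0.1216.


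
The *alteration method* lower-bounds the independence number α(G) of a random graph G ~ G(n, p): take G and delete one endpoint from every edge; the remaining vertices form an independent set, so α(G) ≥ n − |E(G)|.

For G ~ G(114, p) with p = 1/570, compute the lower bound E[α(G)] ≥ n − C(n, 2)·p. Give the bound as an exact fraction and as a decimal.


E[|E(G)|] = C(114, 2)·p = 6441 · (1/570) = 113/10.
E[α(G)] ≥ n − E[|E(G)|] = 114 − 113/10 = 1027/10.
Numerically: ≈ 102.7000.
(This is only a lower bound; the true E[α(G)] may be larger.)

E[α(G)] ≥ 1027/10 ≈ 102.7000.


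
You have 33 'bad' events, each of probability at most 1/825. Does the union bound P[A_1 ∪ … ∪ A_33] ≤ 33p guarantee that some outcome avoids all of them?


Union bound: P[∪_{i=1}^{33} A_i] ≤ Σ_i P[A_i] ≤ 33·p = 33·(1/825) = 1/25.
Numerically: 1/25 ≈ 0.0400.
Is 1/25 < 1? YES.
Since P[∪ A_i] ≤ 1/25 < 1, the complement has P[∩ A_i^c] ≥ 1 − 1/25 = 24/25 > 0, so some outcome avoids every A_i.

33·p = 1/25 ≈ 0.0400; existence CERTIFIED by the union bound.


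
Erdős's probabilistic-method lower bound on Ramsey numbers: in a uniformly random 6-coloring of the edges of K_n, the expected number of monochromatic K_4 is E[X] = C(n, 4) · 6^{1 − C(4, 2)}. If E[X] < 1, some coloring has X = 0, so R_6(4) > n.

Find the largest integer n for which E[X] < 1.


We need C(n, 4) · 6^{1 − 6} < 1, i.e. C(n, 4) < 6^{6 − 1} = 7776.
Check values of n near the boundary:
  n = 21: C(21, 4) = 5985; 5985 < 7776? YES
  n = 22: C(22, 4) = 7315; 7315 < 7776? YES
  n = 23: C(23, 4) = 8855; 8855 < 7776? NO
  n = 24: C(24, 4) = 10626; 10626 < 7776? NO
  n = 25: C(25, 4) = 12650; 12650 < 7776? NO
The largest n with C(n, 4) < 7776 is n = 22 (where E[X] = 7315/7776 ≈ 0.940715). Hence R_6(4) > 22, i.e. R_6(4) ≥ 23.

Largest n = 22; hence R_6(4) > 22.


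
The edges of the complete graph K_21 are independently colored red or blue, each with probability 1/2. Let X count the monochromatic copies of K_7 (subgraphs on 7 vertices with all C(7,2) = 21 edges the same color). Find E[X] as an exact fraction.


Let X = Σ_S X_S over the C(21, 7) = 116280 subsets S of size 7, where X_S = 1 if the K_7 on S is monochromatic.
For a fixed S, the K_7 on S has C(7, 2) = 21 edges. P[all 21 edges red] = (1/2)^21, and likewise for blue, so P[monochromatic] = 2·(1/2)^21 = 2^{1 − 21} = 1/1048576.
By linearity: E[X] = C(21, 7) · 2^{1 − 21} = 116280 · 1/1048576 = 14535/131072.
Numerically: E[X] ≈ 0.111.

E[X] = C(21,7)·2^(1−C(7,2)) = 14535/131072 ≈ 0.111.


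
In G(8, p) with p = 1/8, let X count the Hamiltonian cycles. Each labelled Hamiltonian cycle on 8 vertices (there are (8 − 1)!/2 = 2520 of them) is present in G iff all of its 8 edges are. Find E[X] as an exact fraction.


K_8 has (8 − 1)!/2 = 2520 labelled Hamiltonian cycles.
For each such Hamiltonian cycle H, let X_H = 1 if all 8 edges of H are present in G. Then P[X_H = 1] = p^{8} = (1/8)^{8} = 1/16777216.
Summing the indicators: E[X] = Σ_H E[X_H] = 2520 · p^{8} = 2520 · 1/16777216 = 315/2097152.
Numerically: E[X] ≈ 0.0001502.

E[X] = 2520 · (1/8)^{8} = 315/2097152 ≈ 0.0001502.


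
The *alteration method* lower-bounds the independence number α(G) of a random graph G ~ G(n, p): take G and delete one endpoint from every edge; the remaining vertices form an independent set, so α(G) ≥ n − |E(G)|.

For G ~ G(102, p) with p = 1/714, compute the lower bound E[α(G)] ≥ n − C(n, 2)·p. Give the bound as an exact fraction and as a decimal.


E[|E(G)|] = C(102, 2)·p = 5151 · (1/714) = 101/14.
E[α(G)] ≥ n − E[|E(G)|] = 102 − 101/14 = 1327/14.
Numerically: ≈ 94.786.
(This is only a lower bound; the true E[α(G)] may be larger.)

E[α(G)] ≥ 1327/14 ≈ 94.786.


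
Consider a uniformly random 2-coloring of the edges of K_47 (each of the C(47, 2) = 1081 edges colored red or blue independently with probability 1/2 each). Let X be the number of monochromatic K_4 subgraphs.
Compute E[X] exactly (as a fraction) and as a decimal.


Let X = Σ_S X_S over the C(47, 4) = 178365 subsets S of size 4, where X_S = 1 if the K_4 on S is monochromatic.
For a fixed S, the K_4 on S has C(4, 2) = 6 edges. P[all 6 edges red] = (1/2)^6, and likewise for blue, so P[monochromatic] = 2·(1/2)^6 = 2^{1 − 6} = 1/32.
By linearity of expectation: E[X] = C(47, 4) · 2^{1 − 6} = 178365 · 1/32 = 178365/32.
Numerically: E[X] ≈ 5573.906250.

E[X] = C(47,4)·2^(1−C(4,2)) = 178365/32 ≈ 5573.906250.


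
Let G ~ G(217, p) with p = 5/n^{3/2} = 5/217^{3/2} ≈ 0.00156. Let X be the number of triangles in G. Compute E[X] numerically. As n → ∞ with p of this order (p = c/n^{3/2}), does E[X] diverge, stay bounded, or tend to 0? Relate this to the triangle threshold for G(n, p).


Number of potential triangles: C(217, 3) = 1679580.
Each occurs with probability p³ ≈ (0.00156)³ ≈ 3.82685e-09.
By linearity: E[X] = C(217, 3)·p³ ≈ 1679580 · 3.82685e-09 ≈ 0.006.
Since α = 3/2 > 1, p = c/n^{3/2} = o(1/n) is below the triangle threshold p ~ 1/n. Asymptotically E[X] ~ (c³/6)·n^{3(1−α)} = (5³/6)·n^{-1.5} → 0, so by Markov's inequality G has no triangles w.h.p.

E[X] ≈ 0.006; in regime p = Θ(1/n^{3/2}) E[X] tends to 0 (below the triangle threshold p ~ 1/n).


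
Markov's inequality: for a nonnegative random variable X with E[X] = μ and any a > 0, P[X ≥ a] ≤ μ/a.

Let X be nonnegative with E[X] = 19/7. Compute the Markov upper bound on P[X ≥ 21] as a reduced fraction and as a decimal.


μ = E[X] = 19/7, a = 21.
Markov: P[X ≥ 21] ≤ μ/a = (19/7)/21 = 19/147.
Numerically: ≈ 0.129252.
(Since a = 21 > μ = 2.714286, the bound 19/147 is < 1 and informative.)

P[X ≥ 21] ≤ 19/147 ≈ 0.129252.


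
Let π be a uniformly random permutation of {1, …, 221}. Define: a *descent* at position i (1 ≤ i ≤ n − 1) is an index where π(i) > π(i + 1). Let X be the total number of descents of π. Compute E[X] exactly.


Write X = Σ X_I over i = 1, …, 220, with X_I the indicator of one descent.
There are 220 indicators.
For each fixed i, the pair (π(i), π(i+1)) is a uniformly random ordered pair of distinct values from {1, …, 221}; by symmetry P[π(i) > π(i+1)] = 1/2.
By linearity: E[X] = 220 · (1/2) = (221 − 1) · (1/2) = 110 ≈ 110.0000.

E[X] = 110 = 110.0000.


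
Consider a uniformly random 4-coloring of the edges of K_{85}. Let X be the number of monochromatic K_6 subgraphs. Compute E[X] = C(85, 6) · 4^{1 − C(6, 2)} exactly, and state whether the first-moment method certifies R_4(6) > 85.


E[X] = C(85, 6) · 4^{1 − 15} = 437353560 · 4^{−14} = 437353560/268435456.
As a reduced fraction: E[X] = 54669195/33554432 ≈ 1.629269.
Is E[X] < 1? NO.
Since E[X] ≥ 1, the first-moment bound is inconclusive at n = 85; it does NOT by itself certify R_4(6) > 85.

E[X] = 54669195/33554432 ≈ 1.629269; E[X] ≥ 1; first-moment method inconclusive here.


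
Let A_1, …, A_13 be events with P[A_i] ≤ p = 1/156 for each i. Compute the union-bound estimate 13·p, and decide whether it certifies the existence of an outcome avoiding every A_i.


Union bound: P[∪_{i=1}^{13} A_i] ≤ Σ_i P[A_i] ≤ 13·p = 13·(1/156) = 1/12.
Numerically: 1/12 ≈ 0.083.
Is 1/12 < 1? YES.
Since P[∪ A_i] ≤ 1/12 < 1, the complement has P[∩ A_i^c] ≥ 1 − 1/12 = 11/12 > 0, so some outcome avoids every A_i.

13·p = 1/12 ≈ 0.083; existence CERTIFIED by the union bound.


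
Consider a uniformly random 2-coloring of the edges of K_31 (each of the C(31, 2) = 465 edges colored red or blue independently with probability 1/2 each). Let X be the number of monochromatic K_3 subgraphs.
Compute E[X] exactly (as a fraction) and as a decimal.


Let X = Σ_S X_S over the C(31, 3) = 4495 subsets S of size 3, where X_S = 1 if the K_3 on S is monochromatic.
For a fixed S, the K_3 on S has C(3, 2) = 3 edges. P[all 3 edges red] = (1/2)^3, and likewise for blue, so P[monochromatic] = 2·(1/2)^3 = 2^{1 − 3} = 1/4.
By linearity of expectation: E[X] = C(31, 3) · 2^{1 − 3} = 4495 · 1/4 = 4495/4.
Numerically: E[X] ≈ 1123.750000.

E[X] = C(31,3)·2^(1−C(3,2)) = 4495/4 ≈ 1123.750000.


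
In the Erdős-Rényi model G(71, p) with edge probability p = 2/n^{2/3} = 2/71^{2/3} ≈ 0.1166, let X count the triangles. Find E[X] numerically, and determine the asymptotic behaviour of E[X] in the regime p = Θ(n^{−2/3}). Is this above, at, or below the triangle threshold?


Number of potential triangles: C(71, 3) = 57155.
Each occurs with probability p³ ≈ (0.1166)³ ≈ 1.586987e-03.
By linearity: E[X] = C(71, 3)·p³ ≈ 57155 · 1.586987e-03 ≈ 90.7042.
Since α = 2/3 < 1, p = c/n^{2/3} ≫ 1/n is above the triangle threshold p ~ 1/n. Asymptotically E[X] ~ (c³/6)·n^{3(1−α)} = (2³/6)·n^{1} → ∞; triangles are abundant w.h.p.

E[X] ≈ 90.7042; in regime p = Θ(1/n^{2/3}) E[X] diverges (above the triangle threshold p ~ 1/n).


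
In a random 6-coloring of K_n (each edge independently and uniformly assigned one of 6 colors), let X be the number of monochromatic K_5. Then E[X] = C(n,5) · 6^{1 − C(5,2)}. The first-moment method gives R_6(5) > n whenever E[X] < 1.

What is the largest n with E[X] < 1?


We need C(n, 5) · 6^{1 − 10} < 1, i.e. C(n, 5) < 6^{10 − 1} = 10077696.
Check values of n near the boundary:
  n = 65: C(65, 5) = 8259888; 8259888 < 10077696? YES
  n = 66: C(66, 5) = 8936928; 8936928 < 10077696? YES
  n = 67: C(67, 5) = 9657648; 9657648 < 10077696? YES
  n = 68: C(68, 5) = 10424128; 10424128 < 10077696? NO
The largest n with C(n, 5) < 10077696 is n = 67 (where E[X] = 67067/69984 ≈ 0.9583190). Hence R_6(5) > 67, i.e. R_6(5) ≥ 68.

Largest n = 67; hence R_6(5) > 67.


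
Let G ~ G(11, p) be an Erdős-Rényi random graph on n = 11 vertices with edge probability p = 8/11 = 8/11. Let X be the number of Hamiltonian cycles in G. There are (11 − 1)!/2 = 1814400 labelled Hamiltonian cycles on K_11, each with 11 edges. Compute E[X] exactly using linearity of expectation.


K_11 has (11 − 1)!/2 = 1814400 labelled Hamiltonian cycles.
For each such Hamiltonian cycle H, let X_H = 1 if all 11 edges of H are present in G. Then P[X_H = 1] = p^{11} = (8/11)^{11} = 8589934592/285311670611.
By linearity of expectation: E[X] = Σ_H E[X_H] = 1814400 · p^{11} = 1814400 · 8589934592/285311670611 = 15585577323724800/285311670611.
Numerically: E[X] ≈ 5.46e+04.

E[X] = 1814400 · (8/11)^{11} = 15585577323724800/285311670611 ≈ 5.46e+04.


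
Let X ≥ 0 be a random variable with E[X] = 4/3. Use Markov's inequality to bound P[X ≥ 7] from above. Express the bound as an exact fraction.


μ = E[X] = 4/3, a = 7.
Markov: P[X ≥ 7] ≤ μ/a = (4/3)/7 = 4/21.
Numerically: ≈ 0.190476.
(Since a = 7 > μ = 1.333333, the bound 4/21 is < 1 and informative.)

P[X ≥ 7] ≤ 4/21 ≈ 0.190476.


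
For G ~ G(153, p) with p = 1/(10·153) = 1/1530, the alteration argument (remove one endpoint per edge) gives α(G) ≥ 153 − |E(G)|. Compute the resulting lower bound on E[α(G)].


E[|E(G)|] = C(153, 2)·p = 11628 · (1/1530) = 38/5.
E[α(G)] ≥ n − E[|E(G)|] = 153 − 38/5 = 727/5.
Numerically: ≈ 145.4000.
(This is only a lower bound; the true E[α(G)] may be larger.)

E[α(G)] ≥ 727/5 ≈ 145.4000.


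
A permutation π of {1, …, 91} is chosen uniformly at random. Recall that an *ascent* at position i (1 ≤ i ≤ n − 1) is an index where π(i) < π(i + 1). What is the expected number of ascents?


Write X = Σ X_I over i = 1, …, 90, with X_I the indicator of one ascent.
There are 90 indicators.
For each fixed i, the pair (π(i), π(i+1)) is a uniformly random ordered pair of distinct values from {1, …, 91}; by symmetry P[π(i) < π(i+1)] = 1/2.
By linearity: E[X] = 90 · (1/2) = (91 − 1) · (1/2) = 45 ≈ 45.0000.

E[X] = 45 = 45.0000.


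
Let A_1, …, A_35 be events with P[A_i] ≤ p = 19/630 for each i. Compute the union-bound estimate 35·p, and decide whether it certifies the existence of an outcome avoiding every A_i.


Union bound: P[∪_{i=1}^{35} A_i] ≤ Σ_i P[A_i] ≤ 35·p = 35·(19/630) = 19/18.
Numerically: 19/18 ≈ 1.0556.
Is 19/18 < 1? NO.
Since the bound 19/18 is ≥ 1, the union bound is uninformative here; it does NOT by itself certify existence.

35·p = 19/18 ≈ 1.0556; existence NOT certified by the union bound.


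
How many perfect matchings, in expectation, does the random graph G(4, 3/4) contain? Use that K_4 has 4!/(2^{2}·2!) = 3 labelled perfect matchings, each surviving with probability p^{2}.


K_4 has 4!/(2^{2}·2!) = 3 labelled perfect matchings.
For each such perfect matching H, let X_H = 1 if all 2 edges of H are present in G. Then P[X_H = 1] = p^{2} = (3/4)^{2} = 9/16.
Summing the indicators: E[X] = Σ_H E[X_H] = 3 · p^{2} = 3 · 9/16 = 27/16.
Numerically: E[X] ≈ 1.6875.

E[X] = 3 · (3/4)^{2} = 27/16 ≈ 1.6875.


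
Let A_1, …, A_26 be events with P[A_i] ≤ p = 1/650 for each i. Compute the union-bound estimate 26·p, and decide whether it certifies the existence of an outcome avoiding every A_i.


Union bound: P[∪_{i=1}^{26} A_i] ≤ Σ_i P[A_i] ≤ 26·p = 26·(1/650) = 1/25.
Numerically: 1/25 ≈ 0.04000.
Is 1/25 < 1? YES.
Since P[∪ A_i] ≤ 1/25 < 1, the complement has P[∩ A_i^c] ≥ 1 − 1/25 = 24/25 > 0, so some outcome avoids every A_i.

26·p = 1/25 ≈ 0.04000; existence CERTIFIED by the union bound.


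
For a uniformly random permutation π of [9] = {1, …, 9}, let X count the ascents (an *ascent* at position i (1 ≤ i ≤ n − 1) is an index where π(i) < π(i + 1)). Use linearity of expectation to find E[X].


Write X = Σ X_I over i = 1, …, 8, with X_I the indicator of one ascent.
There are 8 indicators.
For each fixed i, the pair (π(i), π(i+1)) is a uniformly random ordered pair of distinct values from {1, …, 9}; by symmetry P[π(i) < π(i+1)] = 1/2.
By linearity: E[X] = 8 · (1/2) = (9 − 1) · (1/2) = 4 ≈ 4.00000.

E[X] = 4 = 4.00000.


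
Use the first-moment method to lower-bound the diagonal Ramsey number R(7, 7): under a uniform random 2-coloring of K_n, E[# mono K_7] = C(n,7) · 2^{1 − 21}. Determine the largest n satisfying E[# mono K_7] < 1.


We need C(n, 7) · 2^{1 − 21} < 1, i.e. C(n, 7) < 2^{21 − 1} = 1048576.
Check values of n near the boundary:
  n = 21: C(21, 7) = 116280; 116280 < 1048576? YES
  n = 22: C(22, 7) = 170544; 170544 < 1048576? YES
  n = 23: C(23, 7) = 245157; 245157 < 1048576? YES
  n = 24: C(24, 7) = 346104; 346104 < 1048576? YES
  n = 25: C(25, 7) = 480700; 480700 < 1048576? YES
  n = 26: C(26, 7) = 657800; 657800 < 1048576? YES
  n = 27: C(27, 7) = 888030; 888030 < 1048576? YES
  n = 28: C(28, 7) = 1184040; 1184040 < 1048576? NO
  n = 29: C(29, 7) = 1560780; 1560780 < 1048576? NO
  n = 30: C(30, 7) = 2035800; 2035800 < 1048576? NO
The largest n with C(n, 7) < 1048576 is n = 27 (where E[X] = 444015/524288 ≈ 0.8468914). Hence R(7, 7) > 27, i.e. R(7, 7) ≥ 28.

Largest n = 27; hence R(7, 7) > 27.


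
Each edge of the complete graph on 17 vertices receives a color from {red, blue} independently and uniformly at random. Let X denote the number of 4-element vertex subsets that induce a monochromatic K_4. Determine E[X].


Let X = Σ_S X_S over the C(17, 4) = 2380 subsets S of size 4, where X_S = 1 if the K_4 on S is monochromatic.
For a fixed S, the K_4 on S has C(4, 2) = 6 edges. P[all 6 edges red] = (1/2)^6, and likewise for blue, so P[monochromatic] = 2·(1/2)^6 = 2^{1 − 6} = 1/32.
Summing: E[X] = C(17, 4) · 2^{1 − 6} = 2380 · 1/32 = 595/8.
Numerically: E[X] ≈ 74.375000.

E[X] = C(17,4)·2^(1−C(4,2)) = 595/8 ≈ 74.375000.


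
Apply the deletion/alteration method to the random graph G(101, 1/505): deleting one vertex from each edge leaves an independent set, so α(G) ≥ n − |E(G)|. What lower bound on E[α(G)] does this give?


E[|E(G)|] = C(101, 2)·p = 5050 · (1/505) = 10.
E[α(G)] ≥ n − E[|E(G)|] = 101 − 10 = 91.
Numerically: ≈ 91.000.
(This is only a lower bound; the true E[α(G)] may be larger.)

E[α(G)] ≥ 91 ≈ 91.000.


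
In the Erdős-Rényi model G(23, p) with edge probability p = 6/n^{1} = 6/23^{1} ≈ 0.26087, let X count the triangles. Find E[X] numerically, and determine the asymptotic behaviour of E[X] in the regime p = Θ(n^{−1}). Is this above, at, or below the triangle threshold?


Number of potential triangles: C(23, 3) = 1771.
Each occurs with probability p³ ≈ (0.26087)³ ≈ 1.77529383e-02.
By linearity: E[X] = C(23, 3)·p³ ≈ 1771 · 1.77529383e-02 ≈ 31.440454.
Here α = 1, so p = 6/n is exactly at the triangle threshold p ~ 1/n. Asymptotically E[X] → c³/6 = 6³/6 = 36 ≈ 36.000000, a bounded constant. In this regime the triangle count is asymptotically Poisson(c³/6).

E[X] ≈ 31.440454; in regime p = Θ(1/n^{1}) E[X] stays bounded (at the triangle threshold p ~ 1/n).


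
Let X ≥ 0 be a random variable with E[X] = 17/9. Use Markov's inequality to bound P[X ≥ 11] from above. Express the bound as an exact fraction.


μ = E[X] = 17/9, a = 11.
Markov: P[X ≥ 11] ≤ μ/a = (17/9)/11 = 17/99.
Numerically: ≈ 0.17172.
(Since a = 11 > μ = 1.88889, the bound 17/99 is < 1 and informative.)

P[X ≥ 11] ≤ 17/99 ≈ 0.17172.


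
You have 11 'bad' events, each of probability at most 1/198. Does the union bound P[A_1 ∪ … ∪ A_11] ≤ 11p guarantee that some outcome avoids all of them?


Union bound: P[∪_{i=1}^{11} A_i] ≤ Σ_i P[A_i] ≤ 11·p = 11·(1/198) = 1/18.
Numerically: 1/18 ≈ 0.056.
Is 1/18 < 1? YES.
Since P[∪ A_i] ≤ 1/18 < 1, the complement has P[∩ A_i^c] ≥ 1 − 1/18 = 17/18 > 0, so some outcome avoids every A_i.

11·p = 1/18 ≈ 0.056; existence CERTIFIED by the union bound.


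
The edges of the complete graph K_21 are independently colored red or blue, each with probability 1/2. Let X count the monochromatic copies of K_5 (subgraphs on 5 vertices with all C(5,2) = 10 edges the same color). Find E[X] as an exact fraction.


Let X = Σ_S X_S over the C(21, 5) = 20349 subsets S of size 5, where X_S = 1 if the K_5 on S is monochromatic.
For a fixed S, the K_5 on S has C(5, 2) = 10 edges. P[all 10 edges red] = (1/2)^10, and likewise for blue, so P[monochromatic] = 2·(1/2)^10 = 2^{1 − 10} = 1/512.
By linearity of expectation: E[X] = C(21, 5) · 2^{1 − 10} = 20349 · 1/512 = 20349/512.
Numerically: E[X] ≈ 39.7441.

E[X] = C(21,5)·2^(1−C(5,2)) = 20349/512 ≈ 39.7441.


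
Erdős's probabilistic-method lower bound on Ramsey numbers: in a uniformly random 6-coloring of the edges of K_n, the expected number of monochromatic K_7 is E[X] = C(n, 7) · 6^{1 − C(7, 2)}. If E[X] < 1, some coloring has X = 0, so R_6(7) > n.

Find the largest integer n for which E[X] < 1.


We need C(n, 7) · 6^{1 − 21} < 1, i.e. C(n, 7) < 6^{21 − 1} = 3656158440062976.
Check values of n near the boundary:
  n = 562: C(562, 7) = 3384017972944752; 3384017972944752 < 3656158440062976? YES
  n = 563: C(563, 7) = 3426622515769596; 3426622515769596 < 3656158440062976? YES
  n = 564: C(564, 7) = 3469685994423792; 3469685994423792 < 3656158440062976? YES
  n = 565: C(565, 7) = 3513212521235560; 3513212521235560 < 3656158440062976? YES
  n = 566: C(566, 7) = 3557206237959440; 3557206237959440 < 3656158440062976? YES
  n = 567: C(567, 7) = 3601671315933933; 3601671315933933 < 3656158440062976? YES
  n = 568: C(568, 7) = 3646611956239704; 3646611956239704 < 3656158440062976? YES
  n = 569: C(569, 7) = 3692032389858348; 3692032389858348 < 3656158440062976? NO
  n = 570: C(570, 7) = 3737936877831720; 3737936877831720 < 3656158440062976? NO
  n = 571: C(571, 7) = 3784329711421830; 3784329711421830 < 3656158440062976? NO
The largest n with C(n, 7) < 3656158440062976 is n = 568 (where E[X] = 16882462760369/16926659444736 ≈ 0.9974). Hence R_6(7) > 568, i.e. R_6(7) ≥ 569.

Largest n = 568; hence R_6(7) > 568.


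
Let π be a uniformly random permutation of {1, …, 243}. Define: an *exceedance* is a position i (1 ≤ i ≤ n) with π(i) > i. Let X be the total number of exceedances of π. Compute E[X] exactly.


Write X = Σ_{i=1}^{243} X_i, where X_i = 1_{π(i) > i}.
For each fixed i, π(i) is uniform over {1, …, 243} (marginal of a uniform permutation), so P[π(i) > i] = (n − i)/n. Summing: Σ_{i=1}^{243} (n − i)/n = (0 + 1 + … + 242)/243 = 243(243 − 1)/(2·243) = (243 − 1)/2.
Hence E[X] = Σ_{i=1}^{243} (243 − i)/243 = 121 ≈ 121.000000.

E[X] = 121 = 121.000000.


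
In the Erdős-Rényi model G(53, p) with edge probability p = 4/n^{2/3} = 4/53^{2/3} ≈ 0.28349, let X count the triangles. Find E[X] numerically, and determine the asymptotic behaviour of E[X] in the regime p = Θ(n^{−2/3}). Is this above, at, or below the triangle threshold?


Number of potential triangles: C(53, 3) = 23426.
Each occurs with probability p³ ≈ (0.28349)³ ≈ 2.2783909e-02.
By linearity: E[X] = C(53, 3)·p³ ≈ 23426 · 2.2783909e-02 ≈ 533.73585.
Since α = 2/3 < 1, p = c/n^{2/3} ≫ 1/n is above the triangle threshold p ~ 1/n. Asymptotically E[X] ~ (c³/6)·n^{3(1−α)} = (4³/6)·n^{1} → ∞; triangles are abundant w.h.p.

E[X] ≈ 533.73585; in regime p = Θ(1/n^{2/3}) E[X] diverges (above the triangle threshold p ~ 1/n).


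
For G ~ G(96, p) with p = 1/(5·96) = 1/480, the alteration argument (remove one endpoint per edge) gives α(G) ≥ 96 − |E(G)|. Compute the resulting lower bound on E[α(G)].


E[|E(G)|] = C(96, 2)·p = 4560 · (1/480) = 19/2.
E[α(G)] ≥ n − E[|E(G)|] = 96 − 19/2 = 173/2.
Numerically: ≈ 86.500000.
(This is only a lower bound; the true E[α(G)] may be larger.)

E[α(G)] ≥ 173/2 ≈ 86.500000.


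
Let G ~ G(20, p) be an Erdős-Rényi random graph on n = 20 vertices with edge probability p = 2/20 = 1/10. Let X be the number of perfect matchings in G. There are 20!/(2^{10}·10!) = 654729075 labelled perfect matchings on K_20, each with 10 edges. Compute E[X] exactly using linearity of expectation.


K_20 has 20!/(2^{10}·10!) = 654729075 labelled perfect matchings.
For each such perfect matching H, let X_H = 1 if all 10 edges of H are present in G. Then P[X_H = 1] = p^{10} = (1/10)^{10} = 1/10000000000.
Summing the indicators: E[X] = Σ_H E[X_H] = 654729075 · p^{10} = 654729075 · 1/10000000000 = 26189163/400000000.
Numerically: E[X] ≈ 0.06547.

E[X] = 654729075 · (1/10)^{10} = 26189163/400000000 ≈ 0.06547.


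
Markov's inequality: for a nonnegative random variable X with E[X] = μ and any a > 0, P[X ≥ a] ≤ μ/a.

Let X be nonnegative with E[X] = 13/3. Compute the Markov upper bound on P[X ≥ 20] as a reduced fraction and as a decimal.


μ = E[X] = 13/3, a = 20.
Markov: P[X ≥ 20] ≤ μ/a = (13/3)/20 = 13/60.
Numerically: ≈ 0.216667.
(Since a = 20 > μ = 4.333333, the bound 13/60 is < 1 and informative.)

P[X ≥ 20] ≤ 13/60 ≈ 0.216667.


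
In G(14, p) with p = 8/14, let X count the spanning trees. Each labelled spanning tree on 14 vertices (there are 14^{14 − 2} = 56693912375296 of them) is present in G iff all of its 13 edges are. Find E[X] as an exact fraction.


K_14 has 14^{14 − 2} = 56693912375296 labelled spanning trees.
For each such spanning tree H, let X_H = 1 if all 13 edges of H are present in G. Then P[X_H = 1] = p^{13} = (4/7)^{13} = 67108864/96889010407.
By linearity of expectation: E[X] = Σ_H E[X_H] = 56693912375296 · p^{13} = 56693912375296 · 67108864/96889010407 = 274877906944/7.
Numerically: E[X] ≈ 3.93e+10.

E[X] = 56693912375296 · (4/7)^{13} = 274877906944/7 ≈ 3.93e+10.


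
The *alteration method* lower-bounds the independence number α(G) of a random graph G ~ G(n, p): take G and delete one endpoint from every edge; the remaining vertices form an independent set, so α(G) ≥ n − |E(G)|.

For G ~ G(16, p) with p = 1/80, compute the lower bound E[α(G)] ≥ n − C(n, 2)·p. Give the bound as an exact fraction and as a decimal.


E[|E(G)|] = C(16, 2)·p = 120 · (1/80) = 3/2.
E[α(G)] ≥ n − E[|E(G)|] = 16 − 3/2 = 29/2.
Numerically: ≈ 14.50000.
(This is only a lower bound; the true E[α(G)] may be larger.)

E[α(G)] ≥ 29/2 ≈ 14.50000.


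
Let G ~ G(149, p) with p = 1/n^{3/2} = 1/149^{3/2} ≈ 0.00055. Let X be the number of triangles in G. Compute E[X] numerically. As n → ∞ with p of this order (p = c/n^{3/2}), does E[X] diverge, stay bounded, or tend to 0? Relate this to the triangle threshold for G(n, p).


Number of potential triangles: C(149, 3) = 540274.
Each occurs with probability p³ ≈ (0.00055)³ ≈ 1.66212e-10.
By linearity: E[X] = C(149, 3)·p³ ≈ 540274 · 1.66212e-10 ≈ 0.000.
Since α = 3/2 > 1, p = c/n^{3/2} = o(1/n) is below the triangle threshold p ~ 1/n. Asymptotically E[X] ~ (c³/6)·n^{3(1−α)} = (1³/6)·n^{-1.5} → 0, so by Markov's inequality G has no triangles w.h.p.

E[X] ≈ 0.000; in regime p = Θ(1/n^{3/2}) E[X] tends to 0 (below the triangle threshold p ~ 1/n).


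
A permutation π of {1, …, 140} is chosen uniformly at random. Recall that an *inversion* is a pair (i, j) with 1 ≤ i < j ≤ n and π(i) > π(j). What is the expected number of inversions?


Write X = Σ X_I over the C(140, 2) = 9730 pairs i < j, with X_I the indicator of one inversion.
There are 9730 indicators.
For each fixed pair i < j, the values π(i) and π(j) are two distinct elements of {1, …, 140} in uniformly random order; by symmetry P[π(i) > π(j)] = 1/2.
By linearity: E[X] = 9730 · (1/2) = C(140, 2) · (1/2) = 9730/2 = 4865 ≈ 4865.0000.

E[X] = 4865 = 4865.0000.


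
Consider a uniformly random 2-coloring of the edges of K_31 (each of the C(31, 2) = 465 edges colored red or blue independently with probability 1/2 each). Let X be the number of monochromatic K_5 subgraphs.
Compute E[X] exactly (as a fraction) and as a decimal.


Let X = Σ_S X_S over the C(31, 5) = 169911 subsets S of size 5, where X_S = 1 if the K_5 on S is monochromatic.
For a fixed S, the K_5 on S has C(5, 2) = 10 edges. P[all 10 edges red] = (1/2)^10, and likewise for blue, so P[monochromatic] = 2·(1/2)^10 = 2^{1 − 10} = 1/512.
By linearity of expectation: E[X] = C(31, 5) · 2^{1 − 10} = 169911 · 1/512 = 169911/512.
Numerically: E[X] ≈ 331.857422.

E[X] = C(31,5)·2^(1−C(5,2)) = 169911/512 ≈ 331.857422.


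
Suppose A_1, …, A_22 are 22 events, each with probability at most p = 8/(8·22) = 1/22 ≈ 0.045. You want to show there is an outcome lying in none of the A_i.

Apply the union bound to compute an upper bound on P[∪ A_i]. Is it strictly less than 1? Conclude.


Union bound: P[∪_{i=1}^{22} A_i] ≤ Σ_i P[A_i] ≤ 22·p = 22·(1/22) = 1.
Numerically: 1 ≈ 1.000.
Is 1 < 1? NO.
Since the bound 1 is ≥ 1, the union bound is uninformative here; it does NOT by itself certify existence.

22·p = 1 ≈ 1.000; existence NOT certified by the union bound.


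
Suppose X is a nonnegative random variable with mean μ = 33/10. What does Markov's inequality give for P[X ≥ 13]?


μ = E[X] = 33/10, a = 13.
Markov: P[X ≥ 13] ≤ μ/a = (33/10)/13 = 33/130.
Numerically: ≈ 0.2538.
(Since a = 13 > μ = 3.3000, the bound 33/130 is < 1 and informative.)

P[X ≥ 13] ≤ 33/130 ≈ 0.2538.


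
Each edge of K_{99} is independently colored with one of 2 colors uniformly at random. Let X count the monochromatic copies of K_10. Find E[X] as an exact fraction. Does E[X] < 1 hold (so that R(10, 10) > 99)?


E[X] = C(99, 10) · 2^{1 − 45} = 15579278510796 · 2^{−44} = 15579278510796/17592186044416.
As a reduced fraction: E[X] = 3894819627699/4398046511104 ≈ 0.8855795.
Is E[X] < 1? YES.
Since E[X] < 1, there exists a 2-coloring of K_{99} with no monochromatic K_10; hence R(10, 10) > 99.

E[X] = 3894819627699/4398046511104 ≈ 0.8855795; E[X] < 1, so R(10, 10) > 99.


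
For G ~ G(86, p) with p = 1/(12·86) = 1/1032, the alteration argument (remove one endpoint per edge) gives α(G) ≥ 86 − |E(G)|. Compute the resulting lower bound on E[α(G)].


E[|E(G)|] = C(86, 2)·p = 3655 · (1/1032) = 85/24.
E[α(G)] ≥ n − E[|E(G)|] = 86 − 85/24 = 1979/24.
Numerically: ≈ 82.4583.
(This is only a lower bound; the true E[α(G)] may be larger.)

E[α(G)] ≥ 1979/24 ≈ 82.4583.


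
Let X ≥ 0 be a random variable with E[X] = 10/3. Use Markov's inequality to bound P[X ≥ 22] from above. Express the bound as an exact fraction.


μ = E[X] = 10/3, a = 22.
Markov: P[X ≥ 22] ≤ μ/a = (10/3)/22 = 5/33.
Numerically: ≈ 0.151515.
(Since a = 22 > μ = 3.333333, the bound 5/33 is < 1 and informative.)

P[X ≥ 22] ≤ 5/33 ≈ 0.151515.


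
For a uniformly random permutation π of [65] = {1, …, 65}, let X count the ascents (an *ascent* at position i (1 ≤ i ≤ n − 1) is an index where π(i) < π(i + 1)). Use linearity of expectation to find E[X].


Write X = Σ X_I over i = 1, …, 64, with X_I the indicator of one ascent.
There are 64 indicators.
For each fixed i, the pair (π(i), π(i+1)) is a uniformly random ordered pair of distinct values from {1, …, 65}; by symmetry P[π(i) < π(i+1)] = 1/2.
By linearity: E[X] = 64 · (1/2) = (65 − 1) · (1/2) = 32 ≈ 32.000.

E[X] = 32 = 32.000.


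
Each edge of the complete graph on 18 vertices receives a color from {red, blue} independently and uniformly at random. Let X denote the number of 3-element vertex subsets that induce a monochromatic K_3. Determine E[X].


Let X = Σ_S X_S over the C(18, 3) = 816 subsets S of size 3, where X_S = 1 if the K_3 on S is monochromatic.
For a fixed S, the K_3 on S has C(3, 2) = 3 edges. P[all 3 edges red] = (1/2)^3, and likewise for blue, so P[monochromatic] = 2·(1/2)^3 = 2^{1 − 3} = 1/4.
Summing: E[X] = C(18, 3) · 2^{1 − 3} = 816 · 1/4 = 204.
Numerically: E[X] ≈ 204.000000.

E[X] = C(18,3)·2^(1−C(3,2)) = 204 ≈ 204.000000.


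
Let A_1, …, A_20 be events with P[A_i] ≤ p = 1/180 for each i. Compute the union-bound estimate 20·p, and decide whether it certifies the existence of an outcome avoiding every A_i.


Union bound: P[∪_{i=1}^{20} A_i] ≤ Σ_i P[A_i] ≤ 20·p = 20·(1/180) = 1/9.
Numerically: 1/9 ≈ 0.1111111.
Is 1/9 < 1? YES.
Since P[∪ A_i] ≤ 1/9 < 1, the complement has P[∩ A_i^c] ≥ 1 − 1/9 = 8/9 > 0, so some outcome avoids every A_i.

20·p = 1/9 ≈ 0.1111111; existence CERTIFIED by the union bound.


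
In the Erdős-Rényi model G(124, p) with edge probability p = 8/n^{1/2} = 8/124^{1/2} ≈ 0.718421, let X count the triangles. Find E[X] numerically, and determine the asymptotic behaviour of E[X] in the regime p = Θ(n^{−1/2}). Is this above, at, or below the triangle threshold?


Number of potential triangles: C(124, 3) = 310124.
Each occurs with probability p³ ≈ (0.718421)³ ≈ 3.70798043e-01.
By linearity: E[X] = C(124, 3)·p³ ≈ 310124 · 3.70798043e-01 ≈ 114993.372254.
Since α = 1/2 < 1, p = c/n^{1/2} ≫ 1/n is above the triangle threshold p ~ 1/n. Asymptotically E[X] ~ (c³/6)·n^{3(1−α)} = (8³/6)·n^{1.5} → ∞; triangles are abundant w.h.p.

E[X] ≈ 114993.372254; in regime p = Θ(1/n^{1/2}) E[X] diverges (above the triangle threshold p ~ 1/n).


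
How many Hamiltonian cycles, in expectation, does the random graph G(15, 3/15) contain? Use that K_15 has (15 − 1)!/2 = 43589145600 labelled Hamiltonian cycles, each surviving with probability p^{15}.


K_15 has (15 − 1)!/2 = 43589145600 labelled Hamiltonian cycles.
For each such Hamiltonian cycle H, let X_H = 1 if all 15 edges of H are present in G. Then P[X_H = 1] = p^{15} = (1/5)^{15} = 1/30517578125.
By linearity of expectation: E[X] = Σ_H E[X_H] = 43589145600 · p^{15} = 43589145600 · 1/30517578125 = 1743565824/1220703125.
Numerically: E[X] ≈ 1.42833.

E[X] = 43589145600 · (1/5)^{15} = 1743565824/1220703125 ≈ 1.42833.


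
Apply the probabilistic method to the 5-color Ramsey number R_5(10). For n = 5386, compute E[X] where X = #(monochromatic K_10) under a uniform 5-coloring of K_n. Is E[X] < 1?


E[X] = C(5386, 10) · 5^{1 − 45} = 5613966214234562222231428510561 · 5^{−44} = 5613966214234562222231428510561/5684341886080801486968994140625.
As a reduced fraction: E[X] = 5613966214234562222231428510561/5684341886080801486968994140625 ≈ 0.988.
Is E[X] < 1? YES.
Since E[X] < 1, there exists a 5-coloring of K_{5386} with no monochromatic K_10; hence R_5(10) > 5386.

E[X] = 5613966214234562222231428510561/5684341886080801486968994140625 ≈ 0.988; E[X] < 1, so R_5(10) > 5386.


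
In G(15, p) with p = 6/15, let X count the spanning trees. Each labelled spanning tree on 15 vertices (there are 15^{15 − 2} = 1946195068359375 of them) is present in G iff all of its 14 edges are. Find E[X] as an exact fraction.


K_15 has 15^{15 − 2} = 1946195068359375 labelled spanning trees.
For each such spanning tree H, let X_H = 1 if all 14 edges of H are present in G. Then P[X_H = 1] = p^{14} = (2/5)^{14} = 16384/6103515625.
By linearity of expectation: E[X] = Σ_H E[X_H] = 1946195068359375 · p^{14} = 1946195068359375 · 16384/6103515625 = 26121388032/5.
Numerically: E[X] ≈ 5.22e+09.

E[X] = 1946195068359375 · (2/5)^{14} = 26121388032/5 ≈ 5.22e+09.


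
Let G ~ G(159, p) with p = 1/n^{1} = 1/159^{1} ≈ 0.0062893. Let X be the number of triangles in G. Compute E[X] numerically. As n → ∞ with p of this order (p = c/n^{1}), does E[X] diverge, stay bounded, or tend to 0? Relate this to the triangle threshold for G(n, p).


Number of potential triangles: C(159, 3) = 657359.
Each occurs with probability p³ ≈ (0.0062893)³ ≈ 2.4877608e-07.
By linearity: E[X] = C(159, 3)·p³ ≈ 657359 · 2.4877608e-07 ≈ 0.16354.
Here α = 1, so p = 1/n is exactly at the triangle threshold p ~ 1/n. Asymptotically E[X] → c³/6 = 1³/6 = 1/6 ≈ 0.16667, a bounded constant. In this regime the triangle count is asymptotically Poisson(c³/6).

E[X] ≈ 0.16354; in regime p = Θ(1/n^{1}) E[X] stays bounded (at the triangle threshold p ~ 1/n).


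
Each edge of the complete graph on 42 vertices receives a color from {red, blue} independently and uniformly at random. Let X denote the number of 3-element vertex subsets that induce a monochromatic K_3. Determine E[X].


Let X = Σ_S X_S over the C(42, 3) = 11480 subsets S of size 3, where X_S = 1 if the K_3 on S is monochromatic.
For a fixed S, the K_3 on S has C(3, 2) = 3 edges. P[all 3 edges red] = (1/2)^3, and likewise for blue, so P[monochromatic] = 2·(1/2)^3 = 2^{1 − 3} = 1/4.
Summing: E[X] = C(42, 3) · 2^{1 − 3} = 11480 · 1/4 = 2870.
Numerically: E[X] ≈ 2870.000.

E[X] = C(42,3)·2^(1−C(3,2)) = 2870 ≈ 2870.000.


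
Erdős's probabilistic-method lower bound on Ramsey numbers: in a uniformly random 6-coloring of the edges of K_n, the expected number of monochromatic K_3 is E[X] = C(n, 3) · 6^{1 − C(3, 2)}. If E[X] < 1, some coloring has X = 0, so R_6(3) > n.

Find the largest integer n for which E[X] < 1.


We need C(n, 3) · 6^{1 − 3} < 1, i.e. C(n, 3) < 6^{3 − 1} = 36.
Check values of n near the boundary:
  n = 3: C(3, 3) = 1; 1 < 36? YES
  n = 4: C(4, 3) = 4; 4 < 36? YES
  n = 5: C(5, 3) = 10; 10 < 36? YES
  n = 6: C(6, 3) = 20; 20 < 36? YES
  n = 7: C(7, 3) = 35; 35 < 36? YES
  n = 8: C(8, 3) = 56; 56 < 36? NO
  n = 9: C(9, 3) = 84; 84 < 36? NO
The largest n with C(n, 3) < 36 is n = 7 (where E[X] = 35/36 ≈ 0.972222). Hence R_6(3) > 7, i.e. R_6(3) ≥ 8.

Largest n = 7; hence R_6(3) > 7.
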